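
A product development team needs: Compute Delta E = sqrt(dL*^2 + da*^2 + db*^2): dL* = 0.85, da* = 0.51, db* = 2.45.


Formula: Delta E = sqrt(dL*^2 + da*^2 + db*^2)
Step 1: dL*^2 = 0.85^2 = 0.7225
Step 2: da*^2 = 0.51^2 = 0.2601
Step 3: db*^2 = 2.45^2 = 6.0025
Step 4: Sum = 0.7225 + 0.2601 + 6.0025 = 6.9851
Step 5: Delta E = sqrt(6.9851) = 2.64

2.64 Delta E


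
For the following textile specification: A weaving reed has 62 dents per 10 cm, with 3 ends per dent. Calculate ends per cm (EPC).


Formula: EPC = (dents per 10 cm * ends per dent) / 10
Step 1: Total ends per 10 cm = 62 * 3 = 186
Step 2: EPC = 186 / 10 = 18.6 ends/cm

18.6 ends/cm


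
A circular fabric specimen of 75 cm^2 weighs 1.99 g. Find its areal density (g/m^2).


Formula: GSM = mass_g / area_m2
Step 1: Convert area: 75 cm^2 = 75 / 10000 = 0.0075 m^2
Step 2: GSM = 1.99 g / 0.0075 m^2 = 265.3 g/m^2

265.3 g/m^2


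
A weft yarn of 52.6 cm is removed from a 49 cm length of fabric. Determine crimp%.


Formula: Crimp% = ((L_yarn - L_fabric) / L_fabric) * 100
Step 1: Extension = 52.6 - 49 = 3.6 cm
Step 2: Crimp% = (3.6 / 49) * 100
Step 3: Crimp% = 0.073469 * 100 = 7.3469% ≈ 7.3%

7.3%


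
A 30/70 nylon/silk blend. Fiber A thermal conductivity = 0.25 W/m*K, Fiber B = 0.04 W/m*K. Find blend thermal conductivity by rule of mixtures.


Formula: Blend property = (fraction_A * property_A) + (fraction_B * property_B)
Step 1: Contribution A = 30/100 * 0.25 W/m*K = 0.075 W/m*K
Step 2: Contribution B = 70/100 * 0.04 W/m*K = 0.028 W/m*K
Step 3: Blend thermal conductivity = 0.075 + 0.028 = 0.103 W/m*K

0.103 W/m*K


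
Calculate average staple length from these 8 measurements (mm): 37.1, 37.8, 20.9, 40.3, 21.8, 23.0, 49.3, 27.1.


Formula: Mean = sum of lengths / count
Sum = 37.1 + 37.8 + 20.9 + 40.3 + 21.8 + 23.0 + 49.3 + 27.1
Sum = 257.3 mm
Mean = 257.3 / 8 = 32.16 mm

32.16 mm


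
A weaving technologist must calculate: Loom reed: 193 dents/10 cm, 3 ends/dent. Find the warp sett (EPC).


Formula: EPC = (dents per 10 cm * ends per dent) / 10
Step 1: Total ends per 10 cm = 193 * 3 = 579
Step 2: EPC = 579 / 10 = 57.9 ends/cm

57.9 ends/cm


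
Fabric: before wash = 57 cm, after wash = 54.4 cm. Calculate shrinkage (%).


Formula: Shrinkage% = ((L_before - L_after) / L_before) * 100
Step 1: Shrinkage = 57 - 54.4 = 2.6 cm
Step 2: Shrinkage% = (2.6 / 57) * 100
Step 3: Shrinkage% = 0.045614 * 100 = 4.5614% ≈ 4.6%

4.6%


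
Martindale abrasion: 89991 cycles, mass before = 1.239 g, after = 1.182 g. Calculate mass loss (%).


Formula: Mass loss% = ((m_before - m_after) / m_before) * 100
Step 1: Mass loss = 1.239 - 1.182 = 0.057 g
Step 2: Ratio = 0.057 / 1.239 = 0.0460048
Step 3: Mass loss% = 0.0460048 * 100 = 4.60048% ≈ 4.60%

4.60%


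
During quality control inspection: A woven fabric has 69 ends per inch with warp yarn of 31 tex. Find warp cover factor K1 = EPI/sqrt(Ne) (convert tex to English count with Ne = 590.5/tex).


Formula: K1 = EPI / sqrt(Ne), with Ne = 590.5 / tex_warp
Step 1: Ne = 590.5 / 31 = 19.048
Step 2: sqrt(Ne) = sqrt(19.048) = 4.3644
Step 3: K1 = 69 / 4.3644 = 15.8

15.8


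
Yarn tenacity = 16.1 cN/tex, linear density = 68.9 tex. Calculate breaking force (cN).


Formula: Breaking force = Tenacity * Linear density
F = 16.1 cN/tex * 68.9 tex
F = 1109.29 cN

1109.29 cN


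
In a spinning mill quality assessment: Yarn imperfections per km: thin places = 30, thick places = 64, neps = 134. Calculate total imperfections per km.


Formula: Total = thin places + thick places + neps
Total = 30 + 64 + 134
Total = 228 imperfections/km

228 imperfections/km


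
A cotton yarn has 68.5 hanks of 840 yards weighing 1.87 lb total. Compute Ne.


Formula: Ne = hanks / mass_lb
Substituting: Ne = 68.5 / 1.87
Ne = 36.6

36.6 Ne


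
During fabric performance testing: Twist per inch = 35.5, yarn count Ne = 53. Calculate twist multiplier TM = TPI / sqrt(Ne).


Formula: TM = TPI / sqrt(Ne)
Step 1: sqrt(Ne) = sqrt(53) = 7.2801
Step 2: TM = 35.5 / 7.2801 = 4.88

4.88 TM


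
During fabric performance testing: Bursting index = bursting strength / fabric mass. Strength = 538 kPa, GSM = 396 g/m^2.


Formula: Bursting Index = Bursting Strength / Fabric GSM
BI = 538 kPa / 396 g/m^2
BI = 1.359 kPa/(g/m^2)

1.359 kPa/(g/m^2)


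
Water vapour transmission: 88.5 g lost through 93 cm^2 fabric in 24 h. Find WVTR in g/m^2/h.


Formula: WVTR = mass_loss / (area * time)
Step 1: Convert area: 93 cm^2 = 0.0093 m^2
Step 2: WVTR = 88.5 g / (0.0093 m^2 * 24 h)
Step 3: WVTR = 88.5 / 0.2232 = 396.5 g/m^2/h

396.5 g/m^2/h


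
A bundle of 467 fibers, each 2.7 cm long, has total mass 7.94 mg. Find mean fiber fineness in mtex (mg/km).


Formula: fineness (mtex) = mass (mg) / total length (km) = (mass_mg / total_length_m) * 1000
Step 1: Convert fiber length: 2.7 cm = 0.027 m
Step 2: Total fiber length = 467 * 0.027 = 12.609 m
Step 3: Linear density = 7.94 mg / 12.609 m = 0.6297 mg/m
Step 4: fineness = 0.6297 * 1000 = 629.7 mtex

629.7 mtex


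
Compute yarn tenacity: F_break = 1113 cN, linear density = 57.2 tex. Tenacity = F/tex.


Formula: Tenacity = Breaking force / Linear density
Tenacity = 1113 cN / 57.2 tex
Tenacity = 19.46 cN/tex

19.46 cN/tex


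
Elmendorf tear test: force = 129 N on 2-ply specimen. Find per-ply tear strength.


Formula: Per-ply strength = Total force / Number of plies
Per-ply = 129 N / 2
Per-ply = 64.5 N

64.5 N


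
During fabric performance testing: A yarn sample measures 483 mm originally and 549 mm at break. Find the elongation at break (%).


Formula: Elongation (%) = ((L_break - L0) / L0) * 100
Step 1: Extension = 549 - 483 = 66 mm
Step 2: Elongation = (66 / 483) * 100
Step 3: Elongation = 0.136646 * 100 = 13.6646% ≈ 13.7%

13.7%


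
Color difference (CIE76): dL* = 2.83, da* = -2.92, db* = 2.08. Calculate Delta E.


Formula: Delta E = sqrt(dL*^2 + da*^2 + db*^2)
Step 1: dL*^2 = 2.83^2 = 8.0089
Step 2: da*^2 = (-2.92)^2 = 8.5264
Step 3: db*^2 = 2.08^2 = 4.3264
Step 4: Sum = 8.0089 + 8.5264 + 4.3264 = 20.8617
Step 5: Delta E = sqrt(20.8617) = 4.57

4.57 Delta E


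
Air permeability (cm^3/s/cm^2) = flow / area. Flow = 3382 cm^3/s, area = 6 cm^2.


Formula: Air Permeability = Airflow / Test Area
AP = 3382 cm^3/s / 6 cm^2
AP = 563.7 cm^3/s/cm^2

563.7 cm^3/s/cm^2


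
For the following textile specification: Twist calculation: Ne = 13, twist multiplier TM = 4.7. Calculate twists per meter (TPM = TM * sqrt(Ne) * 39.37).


Formula: TPM = TM * sqrt(Ne) * 39.37
Step 1: sqrt(Ne) = sqrt(13) = 3.6056
Step 2: TM * sqrt(Ne) = 4.7 * 3.6056 = 16.9463
Step 3: TPM = 16.9463 * 39.37 = 667 twists/m

667 twists/m


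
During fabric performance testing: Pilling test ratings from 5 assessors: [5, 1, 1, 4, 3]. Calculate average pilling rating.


Formula: Mean = sum / count
Sum = 5 + 1 + 1 + 4 + 3 = 14
Mean = 14 / 5 = 2.8

2.8


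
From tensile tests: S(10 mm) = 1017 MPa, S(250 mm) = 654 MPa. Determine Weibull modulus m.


Formula: m = ln(L1/L2) / ln(S2/S1)
Step 1: ln(L1/L2) = ln(10/250) = -3.21888
Step 2: S2/S1 = 654/1017 = 0.64307
Step 3: ln(S2/S1) = ln(0.64307) = -0.44150
Step 4: m = -3.21888 / -0.44150 = 7.29

7.29 (Weibull m)


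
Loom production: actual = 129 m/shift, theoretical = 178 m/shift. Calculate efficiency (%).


Formula: Efficiency% = (Actual output / Theoretical output) * 100
Efficiency% = (129 / 178) * 100
Efficiency% = 0.724719 * 100 = 72.4719% ≈ 72.5%

72.5%


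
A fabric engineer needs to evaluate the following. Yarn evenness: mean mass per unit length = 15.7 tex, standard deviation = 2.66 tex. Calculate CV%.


Formula: CV% = (standard deviation / mean) * 100
Step 1: Ratio = 2.66 / 15.7 = 0.169427
Step 2: CV% = 0.169427 * 100 = 16.9427% ≈ 16.9%

16.9%


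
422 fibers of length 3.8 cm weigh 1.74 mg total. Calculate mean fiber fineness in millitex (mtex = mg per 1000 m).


Formula: fineness (mtex) = mass (mg) / total length (km) = (mass_mg / total_length_m) * 1000
Step 1: Convert fiber length: 3.8 cm = 0.038 m
Step 2: Total fiber length = 422 * 0.038 = 16.036 m
Step 3: Linear density = 1.74 mg / 16.036 m = 0.1085 mg/m
Step 4: fineness = 0.1085 * 1000 = 108.5 mtex

108.5 mtex


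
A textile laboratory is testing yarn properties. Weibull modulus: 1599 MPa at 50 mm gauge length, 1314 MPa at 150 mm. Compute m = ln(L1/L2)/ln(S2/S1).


Formula: m = ln(L1/L2) / ln(S2/S1)
Step 1: ln(L1/L2) = ln(50/150) = -1.09861
Step 2: S2/S1 = 1314/1599 = 0.82176
Step 3: ln(S2/S1) = ln(0.82176) = -0.19631
Step 4: m = -1.09861 / -0.19631 = 5.60

5.60 (Weibull m)


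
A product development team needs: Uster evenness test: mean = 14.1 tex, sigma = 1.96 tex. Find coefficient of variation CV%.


Formula: CV% = (standard deviation / mean) * 100
Step 1: Ratio = 1.96 / 14.1 = 0.139007
Step 2: CV% = 0.139007 * 100 = 13.9007% ≈ 13.9%

13.9%


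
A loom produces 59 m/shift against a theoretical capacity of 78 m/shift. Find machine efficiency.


Formula: Efficiency% = (Actual output / Theoretical output) * 100
Efficiency% = (59 / 78) * 100
Efficiency% = 0.75641 * 100 = 75.641% ≈ 75.6%

75.6%


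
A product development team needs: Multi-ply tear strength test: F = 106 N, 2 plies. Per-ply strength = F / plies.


Formula: Per-ply strength = Total force / Number of plies
Per-ply = 106 N / 2
Per-ply = 53 N

53 N


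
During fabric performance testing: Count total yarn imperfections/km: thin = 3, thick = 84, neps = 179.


Formula: Total = thin places + thick places + neps
Total = 3 + 84 + 179
Total = 266 imperfections/km

266 imperfections/km


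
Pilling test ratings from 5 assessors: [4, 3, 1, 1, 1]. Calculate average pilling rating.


Formula: Mean = sum / count
Sum = 4 + 3 + 1 + 1 + 1 = 10
Mean = 10 / 5 = 2.0

2.0


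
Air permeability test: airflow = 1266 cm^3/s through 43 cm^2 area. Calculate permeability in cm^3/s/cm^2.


Formula: Air Permeability = Airflow / Test Area
AP = 1266 cm^3/s / 43 cm^2
AP = 29.4 cm^3/s/cm^2

29.4 cm^3/s/cm^2


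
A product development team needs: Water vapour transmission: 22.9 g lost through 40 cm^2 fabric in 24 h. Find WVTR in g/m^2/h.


Formula: WVTR = mass_loss / (area * time)
Step 1: Convert area: 40 cm^2 = 0.004 m^2
Step 2: WVTR = 22.9 g / (0.004 m^2 * 24 h)
Step 3: WVTR = 22.9 / 0.096 = 238.5 g/m^2/h

238.5 g/m^2/h


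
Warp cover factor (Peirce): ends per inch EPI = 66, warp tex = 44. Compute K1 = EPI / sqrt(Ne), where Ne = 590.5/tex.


Formula: K1 = EPI / sqrt(Ne), with Ne = 590.5 / tex_warp
Step 1: Ne = 590.5 / 44 = 13.42
Step 2: sqrt(Ne) = sqrt(13.42) = 3.6633
Step 3: K1 = 66 / 3.6633 = 18.0

18.0


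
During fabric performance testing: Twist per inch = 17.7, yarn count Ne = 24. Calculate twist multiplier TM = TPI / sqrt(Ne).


Formula: TM = TPI / sqrt(Ne)
Step 1: sqrt(Ne) = sqrt(24) = 4.899
Step 2: TM = 17.7 / 4.899 = 3.61

3.61 TM


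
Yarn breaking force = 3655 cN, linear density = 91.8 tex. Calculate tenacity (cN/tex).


Formula: Tenacity = Breaking force / Linear density
Tenacity = 3655 cN / 91.8 tex
Tenacity = 39.81 cN/tex

39.81 cN/tex


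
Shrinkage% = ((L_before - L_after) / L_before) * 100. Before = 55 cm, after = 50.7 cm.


Formula: Shrinkage% = ((L_before - L_after) / L_before) * 100
Step 1: Shrinkage = 55 - 50.7 = 4.3 cm
Step 2: Shrinkage% = (4.3 / 55) * 100
Step 3: Shrinkage% = 0.078182 * 100 = 7.8182% ≈ 7.8%

7.8%


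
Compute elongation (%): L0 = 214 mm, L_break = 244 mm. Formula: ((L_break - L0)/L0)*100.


Formula: Elongation (%) = ((L_break - L0) / L0) * 100
Step 1: Extension = 244 - 214 = 30 mm
Step 2: Elongation = (30 / 214) * 100
Step 3: Elongation = 0.140187 * 100 = 14.0187% ≈ 14.0%

14.0%


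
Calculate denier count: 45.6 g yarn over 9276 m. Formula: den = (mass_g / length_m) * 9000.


Formula: den = (mass_g / length_m) * 9000
Substituting: den = (45.6 / 9276) * 9000
Intermediate: 45.6 / 9276 = 0.00491591 g/m
den = 0.00491591 * 9000 = 44.2 denier

44.2 denier


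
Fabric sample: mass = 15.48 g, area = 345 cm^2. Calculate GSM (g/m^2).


Formula: GSM = mass_g / area_m2
Step 1: Convert area: 345 cm^2 = 345 / 10000 = 0.0345 m^2
Step 2: GSM = 15.48 g / 0.0345 m^2 = 448.7 g/m^2

448.7 g/m^2


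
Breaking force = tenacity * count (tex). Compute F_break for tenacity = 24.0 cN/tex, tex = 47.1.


Formula: Breaking force = Tenacity * Linear density
F = 24.0 cN/tex * 47.1 tex
F = 1130.40 cN

1130.40 cN


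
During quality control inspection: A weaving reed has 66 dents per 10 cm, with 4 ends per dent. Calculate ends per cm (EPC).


Formula: EPC = (dents per 10 cm * ends per dent) / 10
Step 1: Total ends per 10 cm = 66 * 4 = 264
Step 2: EPC = 264 / 10 = 26.4 ends/cm

26.4 ends/cm


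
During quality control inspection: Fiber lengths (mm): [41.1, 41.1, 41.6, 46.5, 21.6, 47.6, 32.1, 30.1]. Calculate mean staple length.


Formula: Mean = sum of lengths / count
Sum = 41.1 + 41.1 + 41.6 + 46.5 + 21.6 + 47.6 + 32.1 + 30.1
Sum = 301.7 mm
Mean = 301.7 / 8 = 37.71 mm

37.71 mm


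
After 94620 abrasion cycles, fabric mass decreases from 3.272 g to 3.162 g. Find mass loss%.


Formula: Mass loss% = ((m_before - m_after) / m_before) * 100
Step 1: Mass loss = 3.272 - 3.162 = 0.11 g
Step 2: Ratio = 0.11 / 3.272 = 0.0336186
Step 3: Mass loss% = 0.0336186 * 100 = 3.36186% ≈ 3.36%

3.36%


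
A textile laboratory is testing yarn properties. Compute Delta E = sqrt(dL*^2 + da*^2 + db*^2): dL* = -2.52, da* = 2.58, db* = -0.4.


Formula: Delta E = sqrt(dL*^2 + da*^2 + db*^2)
Step 1: dL*^2 = (-2.52)^2 = 6.3504
Step 2: da*^2 = 2.58^2 = 6.6564
Step 3: db*^2 = (-0.4)^2 = 0.16
Step 4: Sum = 6.3504 + 6.6564 + 0.16 = 13.1668
Step 5: Delta E = sqrt(13.1668) = 3.63

3.63 Delta E


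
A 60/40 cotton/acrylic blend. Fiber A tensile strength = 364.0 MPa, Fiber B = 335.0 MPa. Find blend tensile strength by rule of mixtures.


Formula: Blend property = (fraction_A * property_A) + (fraction_B * property_B)
Step 1: Contribution A = 60/100 * 364.0 MPa = 218.4 MPa
Step 2: Contribution B = 40/100 * 335.0 MPa = 134.0 MPa
Step 3: Blend tensile strength = 218.4 + 134.0 = 352.4 MPa

352.4 MPa


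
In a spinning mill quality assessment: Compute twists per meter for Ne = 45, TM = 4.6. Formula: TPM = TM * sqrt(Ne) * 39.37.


Formula: TPM = TM * sqrt(Ne) * 39.37
Step 1: sqrt(Ne) = sqrt(45) = 6.7082
Step 2: TM * sqrt(Ne) = 4.6 * 6.7082 = 30.8577
Step 3: TPM = 30.8577 * 39.37 = 1215 twists/m

1215 twists/m


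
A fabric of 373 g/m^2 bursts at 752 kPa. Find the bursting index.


Formula: Bursting Index = Bursting Strength / Fabric GSM
BI = 752 kPa / 373 g/m^2
BI = 2.016 kPa/(g/m^2)

2.016 kPa/(g/m^2)


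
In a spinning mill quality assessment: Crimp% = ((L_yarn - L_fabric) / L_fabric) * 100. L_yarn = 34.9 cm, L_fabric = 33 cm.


Formula: Crimp% = ((L_yarn - L_fabric) / L_fabric) * 100
Step 1: Extension = 34.9 - 33 = 1.9 cm
Step 2: Crimp% = (1.9 / 33) * 100
Step 3: Crimp% = 0.057576 * 100 = 5.7576% ≈ 5.8%

5.8%


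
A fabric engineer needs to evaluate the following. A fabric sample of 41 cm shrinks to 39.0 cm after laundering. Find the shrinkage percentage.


Formula: Shrinkage% = ((L_before - L_after) / L_before) * 100
Step 1: Shrinkage = 41 - 39.0 = 2.0 cm
Step 2: Shrinkage% = (2.0 / 41) * 100
Step 3: Shrinkage% = 0.04878 * 100 = 4.878% ≈ 4.9%

4.9%


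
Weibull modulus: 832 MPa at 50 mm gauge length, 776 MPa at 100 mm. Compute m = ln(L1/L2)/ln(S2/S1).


Formula: m = ln(L1/L2) / ln(S2/S1)
Step 1: ln(L1/L2) = ln(50/100) = -0.69315
Step 2: S2/S1 = 776/832 = 0.93269
Step 3: ln(S2/S1) = ln(0.93269) = -0.06968
Step 4: m = -0.69315 / -0.06968 = 9.95

9.95 (Weibull m)


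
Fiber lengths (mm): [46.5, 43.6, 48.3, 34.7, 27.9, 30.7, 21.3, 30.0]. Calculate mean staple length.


Formula: Mean = sum of lengths / count
Sum = 46.5 + 43.6 + 48.3 + 34.7 + 27.9 + 30.7 + 21.3 + 30.0
Sum = 283.0 mm
Mean = 283.0 / 8 = 35.38 mm

35.38 mm


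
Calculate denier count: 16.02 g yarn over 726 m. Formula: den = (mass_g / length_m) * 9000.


Formula: den = (mass_g / length_m) * 9000
Substituting: den = (16.02 / 726) * 9000
Intermediate: 16.02 / 726 = 0.02206612 g/m
den = 0.02206612 * 9000 = 198.6 denier

198.6 denier


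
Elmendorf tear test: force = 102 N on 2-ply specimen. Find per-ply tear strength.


Formula: Per-ply strength = Total force / Number of plies
Per-ply = 102 N / 2
Per-ply = 51 N

51 N


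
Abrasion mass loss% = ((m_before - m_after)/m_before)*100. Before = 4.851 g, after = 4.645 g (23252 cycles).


Formula: Mass loss% = ((m_before - m_after) / m_before) * 100
Step 1: Mass loss = 4.851 - 4.645 = 0.206 g
Step 2: Ratio = 0.206 / 4.851 = 0.0424655
Step 3: Mass loss% = 0.0424655 * 100 = 4.24655% ≈ 4.25%

4.25%


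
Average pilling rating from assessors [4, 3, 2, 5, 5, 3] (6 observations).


Formula: Mean = sum / count
Sum = 4 + 3 + 2 + 5 + 5 + 3 = 22
Mean = 22 / 6 = 3.7

3.7


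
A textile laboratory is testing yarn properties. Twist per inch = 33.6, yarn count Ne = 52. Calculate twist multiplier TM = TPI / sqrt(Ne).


Formula: TM = TPI / sqrt(Ne)
Step 1: sqrt(Ne) = sqrt(52) = 7.2111
Step 2: TM = 33.6 / 7.2111 = 4.66

4.66 TM


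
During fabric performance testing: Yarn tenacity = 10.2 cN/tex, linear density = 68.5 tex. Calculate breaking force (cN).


Formula: Breaking force = Tenacity * Linear density
F = 10.2 cN/tex * 68.5 tex
F = 698.70 cN

698.70 cN


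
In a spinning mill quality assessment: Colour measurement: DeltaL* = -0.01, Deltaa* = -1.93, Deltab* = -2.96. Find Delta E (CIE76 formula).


Formula: Delta E = sqrt(dL*^2 + da*^2 + db*^2)
Step 1: dL*^2 = (-0.01)^2 = 0.0001
Step 2: da*^2 = (-1.93)^2 = 3.7249
Step 3: db*^2 = (-2.96)^2 = 8.7616
Step 4: Sum = 0.0001 + 3.7249 + 8.7616 = 12.4866
Step 5: Delta E = sqrt(12.4866) = 3.53

3.53 Delta E


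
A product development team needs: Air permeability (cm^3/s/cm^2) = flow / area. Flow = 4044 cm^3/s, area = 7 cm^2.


Formula: Air Permeability = Airflow / Test Area
AP = 4044 cm^3/s / 7 cm^2
AP = 577.7 cm^3/s/cm^2

577.7 cm^3/s/cm^2


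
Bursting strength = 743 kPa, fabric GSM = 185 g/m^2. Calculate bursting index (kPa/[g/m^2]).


Formula: Bursting Index = Bursting Strength / Fabric GSM
BI = 743 kPa / 185 g/m^2
BI = 4.016 kPa/(g/m^2)

4.016 kPa/(g/m^2)


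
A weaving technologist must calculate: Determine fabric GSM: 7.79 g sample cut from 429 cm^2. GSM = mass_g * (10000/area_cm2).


Formula: GSM = mass_g / area_m2
Step 1: Convert area: 429 cm^2 = 429 / 10000 = 0.0429 m^2
Step 2: GSM = 7.79 g / 0.0429 m^2 = 181.6 g/m^2

181.6 g/m^2


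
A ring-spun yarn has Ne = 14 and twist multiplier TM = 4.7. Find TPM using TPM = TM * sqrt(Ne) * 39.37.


Formula: TPM = TM * sqrt(Ne) * 39.37
Step 1: sqrt(Ne) = sqrt(14) = 3.7417
Step 2: TM * sqrt(Ne) = 4.7 * 3.7417 = 17.586
Step 3: TPM = 17.586 * 39.37 = 692 twists/m

692 twists/m


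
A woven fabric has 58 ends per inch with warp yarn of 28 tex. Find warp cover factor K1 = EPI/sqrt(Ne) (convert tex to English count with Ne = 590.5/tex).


Formula: K1 = EPI / sqrt(Ne), with Ne = 590.5 / tex_warp
Step 1: Ne = 590.5 / 28 = 21.089
Step 2: sqrt(Ne) = sqrt(21.089) = 4.5923
Step 3: K1 = 58 / 4.5923 = 12.6

12.6


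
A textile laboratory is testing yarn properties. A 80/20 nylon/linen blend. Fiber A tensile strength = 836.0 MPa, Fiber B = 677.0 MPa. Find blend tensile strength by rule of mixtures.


Formula: Blend property = (fraction_A * property_A) + (fraction_B * property_B)
Step 1: Contribution A = 80/100 * 836.0 MPa = 668.8 MPa
Step 2: Contribution B = 20/100 * 677.0 MPa = 135.4 MPa
Step 3: Blend tensile strength = 668.8 + 135.4 = 804.2 MPa

804.2 MPa


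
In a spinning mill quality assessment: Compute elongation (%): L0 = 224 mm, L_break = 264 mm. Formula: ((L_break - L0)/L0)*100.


Formula: Elongation (%) = ((L_break - L0) / L0) * 100
Step 1: Extension = 264 - 224 = 40 mm
Step 2: Elongation = (40 / 224) * 100
Step 3: Elongation = 0.178571 * 100 = 17.8571% ≈ 17.9%

17.9%


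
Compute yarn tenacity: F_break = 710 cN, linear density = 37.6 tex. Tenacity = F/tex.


Formula: Tenacity = Breaking force / Linear density
Tenacity = 710 cN / 37.6 tex
Tenacity = 18.88 cN/tex

18.88 cN/tex


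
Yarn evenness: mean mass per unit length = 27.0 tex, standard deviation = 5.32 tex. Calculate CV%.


Formula: CV% = (standard deviation / mean) * 100
Step 1: Ratio = 5.32 / 27.0 = 0.197037
Step 2: CV% = 0.197037 * 100 = 19.7037% ≈ 19.7%

19.7%


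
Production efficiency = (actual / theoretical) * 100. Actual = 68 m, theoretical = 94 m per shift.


Formula: Efficiency% = (Actual output / Theoretical output) * 100
Efficiency% = (68 / 94) * 100
Efficiency% = 0.723404 * 100 = 72.3404% ≈ 72.3%

72.3%


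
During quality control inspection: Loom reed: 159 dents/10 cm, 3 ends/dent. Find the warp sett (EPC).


Formula: EPC = (dents per 10 cm * ends per dent) / 10
Step 1: Total ends per 10 cm = 159 * 3 = 477
Step 2: EPC = 477 / 10 = 47.7 ends/cm

47.7 ends/cm


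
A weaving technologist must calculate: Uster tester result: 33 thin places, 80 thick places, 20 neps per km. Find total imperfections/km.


Formula: Total = thin places + thick places + neps
Total = 33 + 80 + 20
Total = 133 imperfections/km

133 imperfections/km


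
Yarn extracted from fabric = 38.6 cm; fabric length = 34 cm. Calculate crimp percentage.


Formula: Crimp% = ((L_yarn - L_fabric) / L_fabric) * 100
Step 1: Extension = 38.6 - 34 = 4.6 cm
Step 2: Crimp% = (4.6 / 34) * 100
Step 3: Crimp% = 0.135294 * 100 = 13.5294% ≈ 13.5%

13.5%


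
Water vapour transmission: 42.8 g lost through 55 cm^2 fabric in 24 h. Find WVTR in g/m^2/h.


Formula: WVTR = mass_loss / (area * time)
Step 1: Convert area: 55 cm^2 = 0.0055 m^2
Step 2: WVTR = 42.8 g / (0.0055 m^2 * 24 h)
Step 3: WVTR = 42.8 / 0.132 = 324.2 g/m^2/h

324.2 g/m^2/h


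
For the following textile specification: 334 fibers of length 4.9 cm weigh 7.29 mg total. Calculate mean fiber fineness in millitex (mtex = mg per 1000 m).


Formula: fineness (mtex) = mass (mg) / total length (km) = (mass_mg / total_length_m) * 1000
Step 1: Convert fiber length: 4.9 cm = 0.049 m
Step 2: Total fiber length = 334 * 0.049 = 16.366 m
Step 3: Linear density = 7.29 mg / 16.366 m = 0.4454 mg/m
Step 4: fineness = 0.4454 * 1000 = 445.4 mtex

445.4 mtex


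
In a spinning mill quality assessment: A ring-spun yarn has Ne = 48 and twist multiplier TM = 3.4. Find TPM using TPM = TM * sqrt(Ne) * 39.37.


Formula: TPM = TM * sqrt(Ne) * 39.37
Step 1: sqrt(Ne) = sqrt(48) = 6.9282
Step 2: TM * sqrt(Ne) = 3.4 * 6.9282 = 23.5559
Step 3: TPM = 23.5559 * 39.37 = 927 twists/m

927 twists/m


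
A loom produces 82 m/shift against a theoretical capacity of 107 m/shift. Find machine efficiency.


Formula: Efficiency% = (Actual output / Theoretical output) * 100
Efficiency% = (82 / 107) * 100
Efficiency% = 0.766355 * 100 = 76.6355% ≈ 76.6%

76.6%


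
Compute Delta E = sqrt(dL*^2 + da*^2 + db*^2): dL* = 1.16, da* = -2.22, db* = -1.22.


Formula: Delta E = sqrt(dL*^2 + da*^2 + db*^2)
Step 1: dL*^2 = 1.16^2 = 1.3456
Step 2: da*^2 = (-2.22)^2 = 4.9284
Step 3: db*^2 = (-1.22)^2 = 1.4884
Step 4: Sum = 1.3456 + 4.9284 + 1.4884 = 7.7624
Step 5: Delta E = sqrt(7.7624) = 2.79

2.79 Delta E


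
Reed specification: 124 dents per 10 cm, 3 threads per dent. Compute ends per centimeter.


Formula: EPC = (dents per 10 cm * ends per dent) / 10
Step 1: Total ends per 10 cm = 124 * 3 = 372
Step 2: EPC = 372 / 10 = 37.2 ends/cm

37.2 ends/cm


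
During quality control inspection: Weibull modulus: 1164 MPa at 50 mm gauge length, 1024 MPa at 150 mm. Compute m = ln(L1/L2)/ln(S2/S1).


Formula: m = ln(L1/L2) / ln(S2/S1)
Step 1: ln(L1/L2) = ln(50/150) = -1.09861
Step 2: S2/S1 = 1024/1164 = 0.87973
Step 3: ln(S2/S1) = ln(0.87973) = -0.12814
Step 4: m = -1.09861 / -0.12814 = 8.57

8.57 (Weibull m)


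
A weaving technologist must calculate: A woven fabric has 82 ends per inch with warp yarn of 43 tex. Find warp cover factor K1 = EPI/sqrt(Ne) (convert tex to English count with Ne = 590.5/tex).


Formula: K1 = EPI / sqrt(Ne), with Ne = 590.5 / tex_warp
Step 1: Ne = 590.5 / 43 = 13.733
Step 2: sqrt(Ne) = sqrt(13.733) = 3.7058
Step 3: K1 = 82 / 3.7058 = 22.1

22.1


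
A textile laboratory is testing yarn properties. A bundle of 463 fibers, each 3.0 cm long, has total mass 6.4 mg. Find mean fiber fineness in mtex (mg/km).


Formula: fineness (mtex) = mass (mg) / total length (km) = (mass_mg / total_length_m) * 1000
Step 1: Convert fiber length: 3.0 cm = 0.03 m
Step 2: Total fiber length = 463 * 0.03 = 13.89 m
Step 3: Linear density = 6.4 mg / 13.89 m = 0.4608 mg/m
Step 4: fineness = 0.4608 * 1000 = 460.8 mtex

460.8 mtex


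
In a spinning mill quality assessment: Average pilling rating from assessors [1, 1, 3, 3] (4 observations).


Formula: Mean = sum / count
Sum = 1 + 1 + 3 + 3 = 8
Mean = 8 / 4 = 2.0

2.0


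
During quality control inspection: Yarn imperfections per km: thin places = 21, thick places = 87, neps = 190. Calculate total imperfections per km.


Formula: Total = thin places + thick places + neps
Total = 21 + 87 + 190
Total = 298 imperfections/km

298 imperfections/km


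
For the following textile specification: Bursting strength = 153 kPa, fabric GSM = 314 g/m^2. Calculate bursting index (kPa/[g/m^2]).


Formula: Bursting Index = Bursting Strength / Fabric GSM
BI = 153 kPa / 314 g/m^2
BI = 0.487 kPa/(g/m^2)

0.487 kPa/(g/m^2)


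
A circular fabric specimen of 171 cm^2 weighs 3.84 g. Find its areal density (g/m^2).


Formula: GSM = mass_g / area_m2
Step 1: Convert area: 171 cm^2 = 171 / 10000 = 0.0171 m^2
Step 2: GSM = 3.84 g / 0.0171 m^2 = 224.6 g/m^2

224.6 g/m^2


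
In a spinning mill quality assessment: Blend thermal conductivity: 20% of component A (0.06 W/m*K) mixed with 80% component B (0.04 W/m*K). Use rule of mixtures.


Formula: Blend property = (fraction_A * property_A) + (fraction_B * property_B)
Step 1: Contribution A = 20/100 * 0.06 W/m*K = 0.012 W/m*K
Step 2: Contribution B = 80/100 * 0.04 W/m*K = 0.032 W/m*K
Step 3: Blend thermal conductivity = 0.012 + 0.032 = 0.044 W/m*K

0.044 W/m*K


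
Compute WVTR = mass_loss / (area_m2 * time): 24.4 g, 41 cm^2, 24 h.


Formula: WVTR = mass_loss / (area * time)
Step 1: Convert area: 41 cm^2 = 0.0041 m^2
Step 2: WVTR = 24.4 g / (0.0041 m^2 * 24 h)
Step 3: WVTR = 24.4 / 0.0984 = 248.0 g/m^2/h

248.0 g/m^2/h


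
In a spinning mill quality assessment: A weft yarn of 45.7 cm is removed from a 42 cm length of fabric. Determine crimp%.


Formula: Crimp% = ((L_yarn - L_fabric) / L_fabric) * 100
Step 1: Extension = 45.7 - 42 = 3.7 cm
Step 2: Crimp% = (3.7 / 42) * 100
Step 3: Crimp% = 0.088095 * 100 = 8.8095% ≈ 8.8%

8.8%


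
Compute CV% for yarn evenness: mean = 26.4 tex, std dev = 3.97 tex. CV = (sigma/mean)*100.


Formula: CV% = (standard deviation / mean) * 100
Step 1: Ratio = 3.97 / 26.4 = 0.150379
Step 2: CV% = 0.150379 * 100 = 15.0379% ≈ 15.0%

15.0%


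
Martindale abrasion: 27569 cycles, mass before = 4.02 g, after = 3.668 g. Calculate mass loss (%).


Formula: Mass loss% = ((m_before - m_after) / m_before) * 100
Step 1: Mass loss = 4.02 - 3.668 = 0.352 g
Step 2: Ratio = 0.352 / 4.02 = 0.0875622
Step 3: Mass loss% = 0.0875622 * 100 = 8.75622% ≈ 8.76%

8.76%


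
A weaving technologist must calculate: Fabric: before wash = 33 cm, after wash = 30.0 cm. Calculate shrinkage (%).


Formula: Shrinkage% = ((L_before - L_after) / L_before) * 100
Step 1: Shrinkage = 33 - 30.0 = 3.0 cm
Step 2: Shrinkage% = (3.0 / 33) * 100
Step 3: Shrinkage% = 0.090909 * 100 = 9.0909% ≈ 9.1%

9.1%


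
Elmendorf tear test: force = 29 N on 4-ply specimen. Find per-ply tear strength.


Formula: Per-ply strength = Total force / Number of plies
Per-ply = 29 N / 4
Per-ply = 7.25 N

7.25 N


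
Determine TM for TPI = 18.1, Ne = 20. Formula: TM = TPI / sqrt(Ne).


Formula: TM = TPI / sqrt(Ne)
Step 1: sqrt(Ne) = sqrt(20) = 4.4721
Step 2: TM = 18.1 / 4.4721 = 4.05

4.05 TM


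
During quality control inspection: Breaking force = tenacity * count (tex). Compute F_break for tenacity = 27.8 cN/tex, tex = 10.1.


Formula: Breaking force = Tenacity * Linear density
F = 27.8 cN/tex * 10.1 tex
F = 280.78 cN

280.78 cN


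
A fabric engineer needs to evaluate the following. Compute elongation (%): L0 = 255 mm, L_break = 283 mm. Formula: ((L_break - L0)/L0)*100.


Formula: Elongation (%) = ((L_break - L0) / L0) * 100
Step 1: Extension = 283 - 255 = 28 mm
Step 2: Elongation = (28 / 255) * 100
Step 3: Elongation = 0.109804 * 100 = 10.9804% ≈ 11.0%

11.0%


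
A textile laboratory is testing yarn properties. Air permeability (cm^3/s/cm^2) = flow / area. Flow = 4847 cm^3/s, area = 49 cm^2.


Formula: Air Permeability = Airflow / Test Area
AP = 4847 cm^3/s / 49 cm^2
AP = 98.9 cm^3/s/cm^2

98.9 cm^3/s/cm^2


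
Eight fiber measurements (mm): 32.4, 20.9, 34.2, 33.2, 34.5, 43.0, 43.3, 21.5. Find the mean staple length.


Formula: Mean = sum of lengths / count
Sum = 32.4 + 20.9 + 34.2 + 33.2 + 34.5 + 43.0 + 43.3 + 21.5
Sum = 263.0 mm
Mean = 263.0 / 8 = 32.88 mm

32.88 mm


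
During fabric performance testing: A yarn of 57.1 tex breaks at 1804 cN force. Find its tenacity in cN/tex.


Formula: Tenacity = Breaking force / Linear density
Tenacity = 1804 cN / 57.1 tex
Tenacity = 31.59 cN/tex

31.59 cN/tex


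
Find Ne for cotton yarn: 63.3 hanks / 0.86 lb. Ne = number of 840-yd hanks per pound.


Formula: Ne = hanks / mass_lb
Substituting: Ne = 63.3 / 0.86
Ne = 73.6

73.6 Ne


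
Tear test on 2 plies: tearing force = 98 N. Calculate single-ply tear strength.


Formula: Per-ply strength = Total force / Number of plies
Per-ply = 98 N / 2
Per-ply = 49 N

49 N


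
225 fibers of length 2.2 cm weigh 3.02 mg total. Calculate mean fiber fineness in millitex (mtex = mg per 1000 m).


Formula: fineness (mtex) = mass (mg) / total length (km) = (mass_mg / total_length_m) * 1000
Step 1: Convert fiber length: 2.2 cm = 0.022 m
Step 2: Total fiber length = 225 * 0.022 = 4.95 m
Step 3: Linear density = 3.02 mg / 4.95 m = 0.6101 mg/m
Step 4: fineness = 0.6101 * 1000 = 610.1 mtex

610.1 mtex


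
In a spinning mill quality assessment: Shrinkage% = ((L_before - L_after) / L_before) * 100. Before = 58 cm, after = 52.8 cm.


Formula: Shrinkage% = ((L_before - L_after) / L_before) * 100
Step 1: Shrinkage = 58 - 52.8 = 5.2 cm
Step 2: Shrinkage% = (5.2 / 58) * 100
Step 3: Shrinkage% = 0.089655 * 100 = 8.9655% ≈ 9.0%

9.0%


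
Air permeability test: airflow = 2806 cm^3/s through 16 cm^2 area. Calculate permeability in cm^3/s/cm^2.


Formula: Air Permeability = Airflow / Test Area
AP = 2806 cm^3/s / 16 cm^2
AP = 175.4 cm^3/s/cm^2

175.4 cm^3/s/cm^2


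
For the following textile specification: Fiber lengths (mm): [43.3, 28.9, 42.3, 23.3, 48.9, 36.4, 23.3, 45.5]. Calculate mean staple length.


Formula: Mean = sum of lengths / count
Sum = 43.3 + 28.9 + 42.3 + 23.3 + 48.9 + 36.4 + 23.3 + 45.5
Sum = 291.9 mm
Mean = 291.9 / 8 = 36.49 mm

36.49 mm


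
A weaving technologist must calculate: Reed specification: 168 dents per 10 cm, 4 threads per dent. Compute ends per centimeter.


Formula: EPC = (dents per 10 cm * ends per dent) / 10
Step 1: Total ends per 10 cm = 168 * 4 = 672
Step 2: EPC = 672 / 10 = 67.2 ends/cm

67.2 ends/cm


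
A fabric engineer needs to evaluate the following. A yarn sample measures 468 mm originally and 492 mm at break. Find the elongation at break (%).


Formula: Elongation (%) = ((L_break - L0) / L0) * 100
Step 1: Extension = 492 - 468 = 24 mm
Step 2: Elongation = (24 / 468) * 100
Step 3: Elongation = 0.051282 * 100 = 5.1282% ≈ 5.1%

5.1%


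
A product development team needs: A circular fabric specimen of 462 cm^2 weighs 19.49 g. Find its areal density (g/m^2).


Formula: GSM = mass_g / area_m2
Step 1: Convert area: 462 cm^2 = 462 / 10000 = 0.0462 m^2
Step 2: GSM = 19.49 g / 0.0462 m^2 = 421.9 g/m^2

421.9 g/m^2


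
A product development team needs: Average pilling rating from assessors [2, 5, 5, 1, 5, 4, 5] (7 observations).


Formula: Mean = sum / count
Sum = 2 + 5 + 5 + 1 + 5 + 4 + 5 = 27
Mean = 27 / 7 = 3.9

3.9


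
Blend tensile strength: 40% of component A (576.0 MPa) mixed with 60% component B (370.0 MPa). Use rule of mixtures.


Formula: Blend property = (fraction_A * property_A) + (fraction_B * property_B)
Step 1: Contribution A = 40/100 * 576.0 MPa = 230.4 MPa
Step 2: Contribution B = 60/100 * 370.0 MPa = 222.0 MPa
Step 3: Blend tensile strength = 230.4 + 222.0 = 452.4 MPa

452.4 MPa


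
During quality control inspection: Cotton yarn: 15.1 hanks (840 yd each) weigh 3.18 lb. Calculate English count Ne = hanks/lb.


Formula: Ne = hanks / mass_lb
Substituting: Ne = 15.1 / 3.18
Ne = 4.7

4.7 Ne


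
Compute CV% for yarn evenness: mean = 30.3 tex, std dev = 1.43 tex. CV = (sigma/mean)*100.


Formula: CV% = (standard deviation / mean) * 100
Step 1: Ratio = 1.43 / 30.3 = 0.047195
Step 2: CV% = 0.047195 * 100 = 4.7195% ≈ 4.7%

4.7%


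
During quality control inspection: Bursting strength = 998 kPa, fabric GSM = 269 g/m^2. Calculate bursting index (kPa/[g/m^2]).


Formula: Bursting Index = Bursting Strength / Fabric GSM
BI = 998 kPa / 269 g/m^2
BI = 3.710 kPa/(g/m^2)

3.710 kPa/(g/m^2)


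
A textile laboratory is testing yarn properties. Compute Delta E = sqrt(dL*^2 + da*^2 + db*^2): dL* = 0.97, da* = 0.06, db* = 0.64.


Formula: Delta E = sqrt(dL*^2 + da*^2 + db*^2)
Step 1: dL*^2 = 0.97^2 = 0.9409
Step 2: da*^2 = 0.06^2 = 0.0036
Step 3: db*^2 = 0.64^2 = 0.4096
Step 4: Sum = 0.9409 + 0.0036 + 0.4096 = 1.3541
Step 5: Delta E = sqrt(1.3541) = 1.16

1.16 Delta E


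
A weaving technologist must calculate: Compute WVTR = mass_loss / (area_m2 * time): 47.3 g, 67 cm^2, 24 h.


Formula: WVTR = mass_loss / (area * time)
Step 1: Convert area: 67 cm^2 = 0.0067 m^2
Step 2: WVTR = 47.3 g / (0.0067 m^2 * 24 h)
Step 3: WVTR = 47.3 / 0.1608 = 294.2 g/m^2/h

294.2 g/m^2/h


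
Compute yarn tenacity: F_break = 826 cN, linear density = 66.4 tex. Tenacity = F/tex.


Formula: Tenacity = Breaking force / Linear density
Tenacity = 826 cN / 66.4 tex
Tenacity = 12.44 cN/tex

12.44 cN/tex


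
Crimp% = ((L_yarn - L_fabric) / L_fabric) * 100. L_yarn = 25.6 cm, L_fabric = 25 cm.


Formula: Crimp% = ((L_yarn - L_fabric) / L_fabric) * 100
Step 1: Extension = 25.6 - 25 = 0.6 cm
Step 2: Crimp% = (0.6 / 25) * 100
Step 3: Crimp% = 0.024 * 100 = 2.4%

2.4%


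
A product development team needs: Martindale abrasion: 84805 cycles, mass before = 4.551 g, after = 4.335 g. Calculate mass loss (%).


Formula: Mass loss% = ((m_before - m_after) / m_before) * 100
Step 1: Mass loss = 4.551 - 4.335 = 0.216 g
Step 2: Ratio = 0.216 / 4.551 = 0.0474621
Step 3: Mass loss% = 0.0474621 * 100 = 4.74621% ≈ 4.75%

4.75%


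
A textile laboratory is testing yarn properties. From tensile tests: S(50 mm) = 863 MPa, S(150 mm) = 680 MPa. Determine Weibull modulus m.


Formula: m = ln(L1/L2) / ln(S2/S1)
Step 1: ln(L1/L2) = ln(50/150) = -1.09861
Step 2: S2/S1 = 680/863 = 0.78795
Step 3: ln(S2/S1) = ln(0.78795) = -0.23832
Step 4: m = -1.09861 / -0.23832 = 4.61

4.61 (Weibull m)


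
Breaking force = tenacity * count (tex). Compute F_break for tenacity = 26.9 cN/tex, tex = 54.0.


Formula: Breaking force = Tenacity * Linear density
F = 26.9 cN/tex * 54.0 tex
F = 1452.60 cN

1452.60 cN


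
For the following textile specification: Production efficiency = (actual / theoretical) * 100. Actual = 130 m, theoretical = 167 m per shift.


Formula: Efficiency% = (Actual output / Theoretical output) * 100
Efficiency% = (130 / 167) * 100
Efficiency% = 0.778443 * 100 = 77.8443% ≈ 77.8%

77.8%


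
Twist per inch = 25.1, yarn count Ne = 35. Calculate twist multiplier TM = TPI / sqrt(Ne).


Formula: TM = TPI / sqrt(Ne)
Step 1: sqrt(Ne) = sqrt(35) = 5.9161
Step 2: TM = 25.1 / 5.9161 = 4.24

4.24 TM


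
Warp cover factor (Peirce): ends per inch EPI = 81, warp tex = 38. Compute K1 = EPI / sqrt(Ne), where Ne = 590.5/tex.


Formula: K1 = EPI / sqrt(Ne), with Ne = 590.5 / tex_warp
Step 1: Ne = 590.5 / 38 = 15.539
Step 2: sqrt(Ne) = sqrt(15.539) = 3.942
Step 3: K1 = 81 / 3.942 = 20.5

20.5


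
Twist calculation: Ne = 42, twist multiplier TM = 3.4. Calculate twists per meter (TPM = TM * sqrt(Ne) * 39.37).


Formula: TPM = TM * sqrt(Ne) * 39.37
Step 1: sqrt(Ne) = sqrt(42) = 6.4807
Step 2: TM * sqrt(Ne) = 3.4 * 6.4807 = 22.0344
Step 3: TPM = 22.0344 * 39.37 = 867 twists/m

867 twists/m


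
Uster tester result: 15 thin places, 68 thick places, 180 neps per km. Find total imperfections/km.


Formula: Total = thin places + thick places + neps
Total = 15 + 68 + 180
Total = 263 imperfections/km

263 imperfections/km


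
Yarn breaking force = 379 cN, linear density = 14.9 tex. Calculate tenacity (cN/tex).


Formula: Tenacity = Breaking force / Linear density
Tenacity = 379 cN / 14.9 tex
Tenacity = 25.44 cN/tex

25.44 cN/tex


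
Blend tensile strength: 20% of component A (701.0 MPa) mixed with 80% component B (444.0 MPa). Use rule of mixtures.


Formula: Blend property = (fraction_A * property_A) + (fraction_B * property_B)
Step 1: Contribution A = 20/100 * 701.0 MPa = 140.2 MPa
Step 2: Contribution B = 80/100 * 444.0 MPa = 355.2 MPa
Step 3: Blend tensile strength = 140.2 + 355.2 = 495.4 MPa

495.4 MPa


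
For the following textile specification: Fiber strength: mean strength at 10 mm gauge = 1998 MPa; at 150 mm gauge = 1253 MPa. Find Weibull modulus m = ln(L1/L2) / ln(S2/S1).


Formula: m = ln(L1/L2) / ln(S2/S1)
Step 1: ln(L1/L2) = ln(10/150) = -2.70805
Step 2: S2/S1 = 1253/1998 = 0.62713
Step 3: ln(S2/S1) = ln(0.62713) = -0.46660
Step 4: m = -2.70805 / -0.46660 = 5.80

5.80 (Weibull m)


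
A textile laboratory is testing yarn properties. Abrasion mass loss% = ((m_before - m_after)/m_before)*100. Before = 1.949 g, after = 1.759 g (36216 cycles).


Formula: Mass loss% = ((m_before - m_after) / m_before) * 100
Step 1: Mass loss = 1.949 - 1.759 = 0.19 g
Step 2: Ratio = 0.19 / 1.949 = 0.0974859
Step 3: Mass loss% = 0.0974859 * 100 = 9.74859% ≈ 9.75%

9.75%


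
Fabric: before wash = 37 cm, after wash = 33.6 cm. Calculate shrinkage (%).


Formula: Shrinkage% = ((L_before - L_after) / L_before) * 100
Step 1: Shrinkage = 37 - 33.6 = 3.4 cm
Step 2: Shrinkage% = (3.4 / 37) * 100
Step 3: Shrinkage% = 0.091892 * 100 = 9.1892% ≈ 9.2%

9.2%


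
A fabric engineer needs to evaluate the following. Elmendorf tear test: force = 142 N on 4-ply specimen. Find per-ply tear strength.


Formula: Per-ply strength = Total force / Number of plies
Per-ply = 142 N / 4
Per-ply = 35.5 N

35.5 N


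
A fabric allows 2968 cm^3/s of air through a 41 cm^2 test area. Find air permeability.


Formula: Air Permeability = Airflow / Test Area
AP = 2968 cm^3/s / 41 cm^2
AP = 72.4 cm^3/s/cm^2

72.4 cm^3/s/cm^2


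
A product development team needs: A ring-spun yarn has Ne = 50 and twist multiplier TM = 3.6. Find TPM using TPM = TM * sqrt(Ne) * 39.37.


Formula: TPM = TM * sqrt(Ne) * 39.37
Step 1: sqrt(Ne) = sqrt(50) = 7.0711
Step 2: TM * sqrt(Ne) = 3.6 * 7.0711 = 25.456
Step 3: TPM = 25.456 * 39.37 = 1002 twists/m

1002 twists/m


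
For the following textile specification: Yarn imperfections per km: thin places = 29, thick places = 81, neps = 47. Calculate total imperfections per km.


Formula: Total = thin places + thick places + neps
Total = 29 + 81 + 47
Total = 157 imperfections/km

157 imperfections/km


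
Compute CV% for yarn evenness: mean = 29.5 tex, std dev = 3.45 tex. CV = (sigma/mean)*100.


Formula: CV% = (standard deviation / mean) * 100
Step 1: Ratio = 3.45 / 29.5 = 0.116949
Step 2: CV% = 0.116949 * 100 = 11.6949% ≈ 11.7%

11.7%


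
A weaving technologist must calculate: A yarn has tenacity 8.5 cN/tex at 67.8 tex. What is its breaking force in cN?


Formula: Breaking force = Tenacity * Linear density
F = 8.5 cN/tex * 67.8 tex
F = 576.30 cN

576.30 cN
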